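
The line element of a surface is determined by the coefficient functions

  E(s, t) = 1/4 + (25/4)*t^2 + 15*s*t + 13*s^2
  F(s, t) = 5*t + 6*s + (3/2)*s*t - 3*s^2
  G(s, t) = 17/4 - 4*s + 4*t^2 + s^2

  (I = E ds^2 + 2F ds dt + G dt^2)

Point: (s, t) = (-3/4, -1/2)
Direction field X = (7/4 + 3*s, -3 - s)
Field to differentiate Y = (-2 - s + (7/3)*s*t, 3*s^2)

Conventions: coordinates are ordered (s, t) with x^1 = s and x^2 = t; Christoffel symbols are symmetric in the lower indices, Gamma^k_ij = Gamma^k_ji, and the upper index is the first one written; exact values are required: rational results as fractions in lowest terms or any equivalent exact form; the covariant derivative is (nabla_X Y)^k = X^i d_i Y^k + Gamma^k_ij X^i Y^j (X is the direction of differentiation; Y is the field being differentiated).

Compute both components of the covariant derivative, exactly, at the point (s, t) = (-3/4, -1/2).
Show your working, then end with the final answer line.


E = 59/4, F = -65/8, G = 141/16 at the point
E_s = -27, E_t = -35/2, F_s = 39/4, F_t = 31/8, G_s = -11/2, G_t = -4
EG - F^2 = 2047/32;  g^inv = (32/2047) * [[141/16, 65/8], [65/8, 59/4]]
first-kind symbols [ij,l] = (1/2)(d_i g_jl + d_j g_il - d_l g_ij): [ss,s] = E_s/2 = -27/2, [ss,t] = F_s - E_t/2 = 37/2, [st,s] = E_t/2 = -35/4, [st,t] = G_s/2 = -11/4, [tt,s] = F_t - G_s/2 = 53/8, [tt,t] = G_t/2 = -2
Gamma^s_ij = (G*[ij,s] - F*[ij,t])/(EG - F^2), Gamma^t_ij = (E*[ij,t] - F*[ij,s])/(EG - F^2)
Gamma_sss = 1003/2047, Gamma_sst = -6365/4094, Gamma_stt = 5393/8188, Gamma_tss = 5222/2047, Gamma_tst = -3573/2047, Gamma_ttt = 1557/4094
X = (-1/2, -9/4), Y = (-3/8, 27/16) at the point

Answer: (nabla_X Y)^s = 178529/68352, (nabla_X Y)^t = 14631/11392


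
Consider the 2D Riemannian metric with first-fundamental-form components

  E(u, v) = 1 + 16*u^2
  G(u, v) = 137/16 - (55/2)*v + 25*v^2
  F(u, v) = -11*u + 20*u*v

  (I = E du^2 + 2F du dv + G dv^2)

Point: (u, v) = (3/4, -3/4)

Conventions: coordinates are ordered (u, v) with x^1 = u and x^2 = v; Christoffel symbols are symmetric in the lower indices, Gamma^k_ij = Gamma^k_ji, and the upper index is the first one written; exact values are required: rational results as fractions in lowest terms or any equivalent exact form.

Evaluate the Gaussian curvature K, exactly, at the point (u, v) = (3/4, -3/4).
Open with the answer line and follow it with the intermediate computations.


Answer: K = 320/43681

E = 10, F = -39/2, G = 173/4, EG - F^2 = 209/4 at the point
E_u = 24, E_v = 0, F_u = -26, F_v = 15, G_u = 0, G_v = -65
E_vv = 0, F_uv = 20, G_uu = 0
K follows from Brioschi's formula, (det M1 - det M2)/(EG - F^2)^2.
M1 = [[-E_vv/2 + F_uv - G_uu/2, E_u/2, F_u - E_v/2], [F_v - G_u/2, E, F], [G_v/2, F, G]] = [[20, 12, -26], [15, 10, -39/2], [-65/2, -39/2, 173/4]]; det M1 = 20
M2 = [[0, E_v/2, G_u/2], [E_v/2, E, F], [G_u/2, F, G]] = [[0, 0, 0], [0, 10, -39/2], [0, -39/2, 173/4]]; det M2 = 0
det M1 - det M2 = 20; K = 20 / (209/4)^2 = 320/43681


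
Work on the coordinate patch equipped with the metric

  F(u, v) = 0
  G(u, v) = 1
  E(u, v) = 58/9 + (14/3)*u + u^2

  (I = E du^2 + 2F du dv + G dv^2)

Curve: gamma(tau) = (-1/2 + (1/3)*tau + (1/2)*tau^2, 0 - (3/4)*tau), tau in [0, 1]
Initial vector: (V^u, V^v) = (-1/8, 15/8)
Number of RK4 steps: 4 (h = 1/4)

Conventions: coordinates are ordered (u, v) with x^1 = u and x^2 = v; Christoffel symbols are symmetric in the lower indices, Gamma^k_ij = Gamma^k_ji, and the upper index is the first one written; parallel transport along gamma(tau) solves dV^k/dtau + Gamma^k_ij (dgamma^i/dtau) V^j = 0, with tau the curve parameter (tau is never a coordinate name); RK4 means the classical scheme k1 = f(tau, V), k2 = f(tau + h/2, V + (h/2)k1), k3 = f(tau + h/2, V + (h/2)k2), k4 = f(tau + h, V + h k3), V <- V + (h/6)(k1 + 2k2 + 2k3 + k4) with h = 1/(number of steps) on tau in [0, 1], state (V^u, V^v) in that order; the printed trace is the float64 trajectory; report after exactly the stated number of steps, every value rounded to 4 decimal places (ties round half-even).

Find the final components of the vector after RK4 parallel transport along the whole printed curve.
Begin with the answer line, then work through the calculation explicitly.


Answer: V^u = -0.0917, V^v = 1.8750

gamma'(tau) = (1/3 + tau, -3/4); f(tau, V)^k = -Gamma^k_ij(gamma(tau)) gamma'^i(tau) V^j; h = 1/4; intermediate values shown to 6 dp
curve data and Christoffel symbols at the stage parameters:
  tau = 0.000000: gamma = (-0.500000, 0.000000), gamma' = (0.333333, -0.750000); Gamma_uuu = 0.420382, Gamma_uuv = 0.000000, Gamma_uvv = 0.000000, Gamma_vuu = 0.000000, Gamma_vuv = 0.000000, Gamma_vvv = 0.000000
  tau = 0.125000: gamma = (-0.450521, -0.093750), gamma' = (0.458333, -0.750000); Gamma_uuu = 0.414262, Gamma_uuv = 0.000000, Gamma_uvv = 0.000000, Gamma_vuu = 0.000000, Gamma_vuv = 0.000000, Gamma_vvv = 0.000000
  tau = 0.250000: gamma = (-0.385417, -0.187500), gamma' = (0.583333, -0.750000); Gamma_uuu = 0.406292, Gamma_uuv = 0.000000, Gamma_uvv = 0.000000, Gamma_vuu = 0.000000, Gamma_vuv = 0.000000, Gamma_vvv = 0.000000
  tau = 0.375000: gamma = (-0.304688, -0.281250), gamma' = (0.708333, -0.750000); Gamma_uuu = 0.396576, Gamma_uuv = 0.000000, Gamma_uvv = 0.000000, Gamma_vuu = 0.000000, Gamma_vuv = 0.000000, Gamma_vvv = 0.000000
  tau = 0.500000: gamma = (-0.208333, -0.375000), gamma' = (0.833333, -0.750000); Gamma_uuu = 0.385269, Gamma_uuv = 0.000000, Gamma_uvv = 0.000000, Gamma_vuu = 0.000000, Gamma_vuv = 0.000000, Gamma_vvv = 0.000000
  tau = 0.625000: gamma = (-0.096354, -0.468750), gamma' = (0.958333, -0.750000); Gamma_uuu = 0.372577, Gamma_uuv = 0.000000, Gamma_uvv = 0.000000, Gamma_vuu = 0.000000, Gamma_vuv = 0.000000, Gamma_vvv = 0.000000
  tau = 0.750000: gamma = (0.031250, -0.562500), gamma' = (1.083333, -0.750000); Gamma_uuu = 0.358746, Gamma_uuv = 0.000000, Gamma_uvv = 0.000000, Gamma_vuu = 0.000000, Gamma_vuv = 0.000000, Gamma_vvv = 0.000000
  tau = 0.875000: gamma = (0.174479, -0.656250), gamma' = (1.208333, -0.750000); Gamma_uuu = 0.344049, Gamma_uuv = 0.000000, Gamma_uvv = 0.000000, Gamma_vuu = 0.000000, Gamma_vuv = 0.000000, Gamma_vvv = 0.000000
  tau = 1.000000: gamma = (0.333333, -0.750000), gamma' = (1.333333, -0.750000); Gamma_uuu = 0.328767, Gamma_uuv = 0.000000, Gamma_uvv = 0.000000, Gamma_vuu = 0.000000, Gamma_vuv = 0.000000, Gamma_vvv = 0.000000
step 0: V^u = -0.1250, V^v = 1.8750
step 1: k1 = (0.017516, 0.000000), k2 = (0.023318, 0.000000), k3 = (0.023180, 0.000000), k4 = (0.028252, 0.000000); V <- V + (h/6)(k1 + 2k2 + 2k3 + k4): V^u = -0.1192, V^v = 1.8750
step 2: k1 = (0.028255, 0.000000), k2 = (0.032497, 0.000000), k3 = (0.032348, 0.000000), k4 = (0.035679, 0.000000); V <- V + (h/6)(k1 + 2k2 + 2k3 + k4): V^u = -0.1112, V^v = 1.8750
step 3: k1 = (0.035686, 0.000000), k2 = (0.038094, 0.000000), k3 = (0.037986, 0.000000), k4 = (0.039507, 0.000000); V <- V + (h/6)(k1 + 2k2 + 2k3 + k4): V^u = -0.1017, V^v = 1.8750
step 4: k1 = (0.039516, 0.000000), k2 = (0.040216, 0.000000), k3 = (0.040180, 0.000000), k4 = (0.040168, 0.000000); V <- V + (h/6)(k1 + 2k2 + 2k3 + k4): V^u = -0.0917, V^v = 1.8750


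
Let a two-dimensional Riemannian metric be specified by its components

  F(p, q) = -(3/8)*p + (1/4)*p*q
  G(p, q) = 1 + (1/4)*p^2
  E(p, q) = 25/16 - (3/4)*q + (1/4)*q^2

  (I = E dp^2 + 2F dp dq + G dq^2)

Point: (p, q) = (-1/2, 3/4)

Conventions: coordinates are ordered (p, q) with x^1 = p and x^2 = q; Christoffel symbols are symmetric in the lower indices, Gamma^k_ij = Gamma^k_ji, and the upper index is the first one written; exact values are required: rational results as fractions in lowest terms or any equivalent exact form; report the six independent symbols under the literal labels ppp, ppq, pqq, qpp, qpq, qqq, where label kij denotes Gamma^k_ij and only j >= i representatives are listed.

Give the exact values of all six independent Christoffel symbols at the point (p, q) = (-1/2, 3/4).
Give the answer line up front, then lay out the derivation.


Answer: Gamma_ppp = 0, Gamma_ppq = -12/77, Gamma_pqq = 0, Gamma_qpp = 0, Gamma_qpq = -8/77, Gamma_qqq = 0

E = 73/64, F = 3/32, G = 17/16 at the point
E_p = 0, E_q = -3/8, F_p = -3/16, F_q = -1/8, G_p = -1/4, G_q = 0
EG - F^2 = 77/64;  g^inv = (64/77) * [[17/16, -3/32], [-3/32, 73/64]]
first-kind symbols [ij,l] = (1/2)(d_i g_jl + d_j g_il - d_l g_ij): [pp,p] = E_p/2 = 0, [pp,q] = F_p - E_q/2 = 0, [pq,p] = E_q/2 = -3/16, [pq,q] = G_p/2 = -1/8, [qq,p] = F_q - G_p/2 = 0, [qq,q] = G_q/2 = 0
Gamma^p_ij = (G*[ij,p] - F*[ij,q])/(EG - F^2), Gamma^q_ij = (E*[ij,q] - F*[ij,p])/(EG - F^2)


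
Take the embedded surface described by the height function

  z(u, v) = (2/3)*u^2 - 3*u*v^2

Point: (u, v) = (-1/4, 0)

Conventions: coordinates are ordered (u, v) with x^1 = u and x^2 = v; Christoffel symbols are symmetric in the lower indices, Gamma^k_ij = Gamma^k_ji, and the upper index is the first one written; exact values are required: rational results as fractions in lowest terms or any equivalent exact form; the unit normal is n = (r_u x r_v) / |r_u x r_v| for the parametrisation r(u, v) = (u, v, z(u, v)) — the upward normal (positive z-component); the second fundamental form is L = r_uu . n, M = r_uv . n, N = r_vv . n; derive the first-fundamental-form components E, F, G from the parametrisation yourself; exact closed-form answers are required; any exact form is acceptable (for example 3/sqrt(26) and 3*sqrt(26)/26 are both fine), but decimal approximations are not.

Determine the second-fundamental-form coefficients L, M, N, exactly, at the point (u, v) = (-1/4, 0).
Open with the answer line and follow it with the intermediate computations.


Answer: L = 2*sqrt(10)/5, M = 0, N = 9*sqrt(10)/20

z_u = -1/3, z_v = 0, z_uu = 4/3, z_uv = 0, z_vv = 3/2
E = 10/9, F = 0, G = 1; answer radicand W^2 = 10/9
unnormalised second-form numerators: l = 4/3, m = 0, n = 3/2; L = l/sqrt(10/9), and similarly M = m/sqrt(W^2), N = n/sqrt(W^2)


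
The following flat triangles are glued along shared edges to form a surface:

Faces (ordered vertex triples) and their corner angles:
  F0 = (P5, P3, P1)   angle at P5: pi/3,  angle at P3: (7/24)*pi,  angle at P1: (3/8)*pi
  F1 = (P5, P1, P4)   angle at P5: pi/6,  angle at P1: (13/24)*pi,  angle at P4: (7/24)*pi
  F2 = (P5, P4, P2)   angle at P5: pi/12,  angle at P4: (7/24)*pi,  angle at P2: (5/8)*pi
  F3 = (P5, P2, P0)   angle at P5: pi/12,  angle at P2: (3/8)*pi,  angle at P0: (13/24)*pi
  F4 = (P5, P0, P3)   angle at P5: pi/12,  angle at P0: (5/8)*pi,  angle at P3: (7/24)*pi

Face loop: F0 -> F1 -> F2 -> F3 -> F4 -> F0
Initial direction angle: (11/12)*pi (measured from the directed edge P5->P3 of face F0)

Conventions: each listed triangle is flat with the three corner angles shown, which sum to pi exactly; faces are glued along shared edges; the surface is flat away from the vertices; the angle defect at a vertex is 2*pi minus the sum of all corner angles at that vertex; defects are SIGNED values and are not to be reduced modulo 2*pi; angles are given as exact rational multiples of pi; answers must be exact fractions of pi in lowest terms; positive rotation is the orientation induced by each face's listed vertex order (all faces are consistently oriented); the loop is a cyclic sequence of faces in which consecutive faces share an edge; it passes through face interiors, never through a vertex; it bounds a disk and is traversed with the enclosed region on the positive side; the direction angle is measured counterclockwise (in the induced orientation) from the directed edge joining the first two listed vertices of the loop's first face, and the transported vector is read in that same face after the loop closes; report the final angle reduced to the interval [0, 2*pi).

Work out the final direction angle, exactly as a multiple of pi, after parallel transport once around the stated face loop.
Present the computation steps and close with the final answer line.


enclosed vertex P5: corner angles sum to (3/4)*pi, defect = 2*pi - (3/4)*pi = (5/4)*pi
adding the enclosed defects to the starting angle (mod 2*pi, induced orientation) gives the holonomy
final angle = (11/12)*pi + (5/4)*pi = pi/6 (mod 2*pi)

Answer: final direction angle = pi/6


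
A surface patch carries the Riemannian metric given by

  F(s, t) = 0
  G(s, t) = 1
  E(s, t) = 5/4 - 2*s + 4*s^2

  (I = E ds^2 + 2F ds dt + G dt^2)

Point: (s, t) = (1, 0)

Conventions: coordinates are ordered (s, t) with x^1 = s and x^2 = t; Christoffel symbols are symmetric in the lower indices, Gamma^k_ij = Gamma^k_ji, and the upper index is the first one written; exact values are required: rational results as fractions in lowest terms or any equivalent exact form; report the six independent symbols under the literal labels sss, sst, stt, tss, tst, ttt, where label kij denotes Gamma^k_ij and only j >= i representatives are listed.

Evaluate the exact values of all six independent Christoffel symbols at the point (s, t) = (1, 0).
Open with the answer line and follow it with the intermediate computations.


Answer: Gamma_sss = 12/13, Gamma_sst = 0, Gamma_stt = 0, Gamma_tss = 0, Gamma_tst = 0, Gamma_ttt = 0

E = 13/4, F = 0, G = 1 at the point
E_s = 6, E_t = 0, F_s = 0, F_t = 0, G_s = 0, G_t = 0
EG - F^2 = 13/4;  g^inv = (4/13) * [[1, 0], [0, 13/4]]
first-kind symbols [ij,l] = (1/2)(d_i g_jl + d_j g_il - d_l g_ij): [ss,s] = E_s/2 = 3, [ss,t] = F_s - E_t/2 = 0, [st,s] = E_t/2 = 0, [st,t] = G_s/2 = 0, [tt,s] = F_t - G_s/2 = 0, [tt,t] = G_t/2 = 0
Gamma^s_ij = (G*[ij,s] - F*[ij,t])/(EG - F^2), Gamma^t_ij = (E*[ij,t] - F*[ij,s])/(EG - F^2)


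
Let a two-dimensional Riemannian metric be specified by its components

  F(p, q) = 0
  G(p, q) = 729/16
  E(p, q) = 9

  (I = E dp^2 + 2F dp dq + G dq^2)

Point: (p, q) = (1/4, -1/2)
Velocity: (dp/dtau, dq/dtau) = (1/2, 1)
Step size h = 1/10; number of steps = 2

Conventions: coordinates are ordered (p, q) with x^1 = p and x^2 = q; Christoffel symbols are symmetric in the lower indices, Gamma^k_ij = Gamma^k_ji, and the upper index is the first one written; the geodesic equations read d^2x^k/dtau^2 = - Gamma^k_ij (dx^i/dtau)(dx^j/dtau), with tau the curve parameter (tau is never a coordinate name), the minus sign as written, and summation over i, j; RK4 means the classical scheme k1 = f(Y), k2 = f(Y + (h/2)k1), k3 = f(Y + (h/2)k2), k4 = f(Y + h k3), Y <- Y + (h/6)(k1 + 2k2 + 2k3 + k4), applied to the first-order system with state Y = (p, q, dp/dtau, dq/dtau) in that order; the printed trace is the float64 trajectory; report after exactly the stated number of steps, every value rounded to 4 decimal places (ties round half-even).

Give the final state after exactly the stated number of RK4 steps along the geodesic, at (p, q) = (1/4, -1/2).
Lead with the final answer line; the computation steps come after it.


Answer: p = 0.3500, q = -0.3000, dp/dtau = 0.5000, dq/dtau = 1.0000

f(Y) = (dp/dtau, dq/dtau, -Gamma^p_ij Y'^i Y'^j, -Gamma^q_ij Y'^i Y'^j) with the Gammas evaluated at the stage position; h = 0.100000; intermediate values shown to 6 dp
step 0: p = 0.2500, q = -0.5000, dp/dtau = 0.5000, dq/dtau = 1.0000
step 1:
  k1: at (p, q) = (0.250000, -0.500000), (dp/dtau, dq/dtau) = (0.500000, 1.000000); Gamma_ppp = 0.000000, Gamma_ppq = 0.000000, Gamma_pqq = 0.000000, Gamma_qpp = 0.000000, Gamma_qpq = 0.000000, Gamma_qqq = 0.000000; k1 = (0.500000, 1.000000, 0.000000, 0.000000)
  k2: at (p, q) = (0.275000, -0.450000), (dp/dtau, dq/dtau) = (0.500000, 1.000000); Gamma_ppp = 0.000000, Gamma_ppq = 0.000000, Gamma_pqq = 0.000000, Gamma_qpp = 0.000000, Gamma_qpq = 0.000000, Gamma_qqq = 0.000000; k2 = (0.500000, 1.000000, 0.000000, 0.000000)
  k3: at (p, q) = (0.275000, -0.450000), (dp/dtau, dq/dtau) = (0.500000, 1.000000); Gamma_ppp = 0.000000, Gamma_ppq = 0.000000, Gamma_pqq = 0.000000, Gamma_qpp = 0.000000, Gamma_qpq = 0.000000, Gamma_qqq = 0.000000; k3 = (0.500000, 1.000000, 0.000000, 0.000000)
  k4: at (p, q) = (0.300000, -0.400000), (dp/dtau, dq/dtau) = (0.500000, 1.000000); Gamma_ppp = 0.000000, Gamma_ppq = 0.000000, Gamma_pqq = 0.000000, Gamma_qpp = 0.000000, Gamma_qpq = 0.000000, Gamma_qqq = 0.000000; k4 = (0.500000, 1.000000, 0.000000, 0.000000)
  Y <- Y + (h/6)(k1 + 2k2 + 2k3 + k4): p = 0.3000, q = -0.4000, dp/dtau = 0.5000, dq/dtau = 1.0000
step 2:
  k1: at (p, q) = (0.300000, -0.400000), (dp/dtau, dq/dtau) = (0.500000, 1.000000); Gamma_ppp = 0.000000, Gamma_ppq = 0.000000, Gamma_pqq = 0.000000, Gamma_qpp = 0.000000, Gamma_qpq = 0.000000, Gamma_qqq = 0.000000; k1 = (0.500000, 1.000000, 0.000000, 0.000000)
  k2: at (p, q) = (0.325000, -0.350000), (dp/dtau, dq/dtau) = (0.500000, 1.000000); Gamma_ppp = 0.000000, Gamma_ppq = 0.000000, Gamma_pqq = 0.000000, Gamma_qpp = 0.000000, Gamma_qpq = 0.000000, Gamma_qqq = 0.000000; k2 = (0.500000, 1.000000, 0.000000, 0.000000)
  k3: at (p, q) = (0.325000, -0.350000), (dp/dtau, dq/dtau) = (0.500000, 1.000000); Gamma_ppp = 0.000000, Gamma_ppq = 0.000000, Gamma_pqq = 0.000000, Gamma_qpp = 0.000000, Gamma_qpq = 0.000000, Gamma_qqq = 0.000000; k3 = (0.500000, 1.000000, 0.000000, 0.000000)
  k4: at (p, q) = (0.350000, -0.300000), (dp/dtau, dq/dtau) = (0.500000, 1.000000); Gamma_ppp = 0.000000, Gamma_ppq = 0.000000, Gamma_pqq = 0.000000, Gamma_qpp = 0.000000, Gamma_qpq = 0.000000, Gamma_qqq = 0.000000; k4 = (0.500000, 1.000000, 0.000000, 0.000000)
  Y <- Y + (h/6)(k1 + 2k2 + 2k3 + k4): p = 0.3500, q = -0.3000, dp/dtau = 0.5000, dq/dtau = 1.0000


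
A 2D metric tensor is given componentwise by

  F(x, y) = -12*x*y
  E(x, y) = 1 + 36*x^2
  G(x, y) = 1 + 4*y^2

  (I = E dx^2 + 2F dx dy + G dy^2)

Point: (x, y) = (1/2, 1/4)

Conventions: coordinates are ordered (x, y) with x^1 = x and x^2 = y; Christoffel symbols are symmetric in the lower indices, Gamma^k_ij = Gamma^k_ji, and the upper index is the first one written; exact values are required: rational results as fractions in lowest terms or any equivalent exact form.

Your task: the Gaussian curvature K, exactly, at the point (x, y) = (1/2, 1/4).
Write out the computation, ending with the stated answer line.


E = 10, F = -3/2, G = 5/4, EG - F^2 = 41/4 at the point
E_x = 36, E_y = 0, F_x = -3, F_y = -6, G_x = 0, G_y = 2
E_yy = 0, F_xy = -12, G_xx = 0
The intrinsic route: Brioschi's K = (det M1 - det M2)/(EG - F^2)^2.
M1 = [[-E_yy/2 + F_xy - G_xx/2, E_x/2, F_x - E_y/2], [F_y - G_x/2, E, F], [G_y/2, F, G]] = [[-12, 18, -3], [-6, 10, -3/2], [1, -3/2, 5/4]]; det M1 = -12
M2 = [[0, E_y/2, G_x/2], [E_y/2, E, F], [G_x/2, F, G]] = [[0, 0, 0], [0, 10, -3/2], [0, -3/2, 5/4]]; det M2 = 0
det M1 - det M2 = -12; K = -12 / (41/4)^2 = -192/1681

Answer: K = -192/1681


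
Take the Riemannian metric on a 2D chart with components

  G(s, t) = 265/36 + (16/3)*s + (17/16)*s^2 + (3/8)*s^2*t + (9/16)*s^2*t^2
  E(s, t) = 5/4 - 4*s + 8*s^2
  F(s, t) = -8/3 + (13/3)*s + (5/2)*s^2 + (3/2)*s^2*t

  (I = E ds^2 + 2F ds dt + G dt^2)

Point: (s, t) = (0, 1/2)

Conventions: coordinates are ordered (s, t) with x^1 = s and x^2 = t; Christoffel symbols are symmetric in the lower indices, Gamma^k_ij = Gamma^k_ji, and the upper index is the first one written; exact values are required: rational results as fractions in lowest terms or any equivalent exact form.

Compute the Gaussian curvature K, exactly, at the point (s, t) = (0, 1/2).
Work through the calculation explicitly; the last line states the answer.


E = 5/4, F = -8/3, G = 265/36, EG - F^2 = 301/144 at the point
E_s = -4, E_t = 0, F_s = 13/3, F_t = 0, G_s = 16/3, G_t = 0
E_tt = 0, F_st = 0, G_ss = 89/32
Compute both Brioschi determinants and normalise by (EG - F^2)^2.
M1 = [[-E_tt/2 + F_st - G_ss/2, E_s/2, F_s - E_t/2], [F_t - G_s/2, E, F], [G_t/2, F, G]] = [[-89/64, -2, 13/3], [-8/3, 5/4, -8/3], [0, -8/3, 265/36]]; det M1 = -34871/3072
M2 = [[0, E_t/2, G_s/2], [E_t/2, E, F], [G_s/2, F, G]] = [[0, 0, 8/3], [0, 5/4, -8/3], [8/3, -8/3, 265/36]]; det M2 = -80/9
det M1 - det M2 = -22693/9216; K = -22693/9216 / (301/144)^2 = -204237/362404

Answer: K = -204237/362404


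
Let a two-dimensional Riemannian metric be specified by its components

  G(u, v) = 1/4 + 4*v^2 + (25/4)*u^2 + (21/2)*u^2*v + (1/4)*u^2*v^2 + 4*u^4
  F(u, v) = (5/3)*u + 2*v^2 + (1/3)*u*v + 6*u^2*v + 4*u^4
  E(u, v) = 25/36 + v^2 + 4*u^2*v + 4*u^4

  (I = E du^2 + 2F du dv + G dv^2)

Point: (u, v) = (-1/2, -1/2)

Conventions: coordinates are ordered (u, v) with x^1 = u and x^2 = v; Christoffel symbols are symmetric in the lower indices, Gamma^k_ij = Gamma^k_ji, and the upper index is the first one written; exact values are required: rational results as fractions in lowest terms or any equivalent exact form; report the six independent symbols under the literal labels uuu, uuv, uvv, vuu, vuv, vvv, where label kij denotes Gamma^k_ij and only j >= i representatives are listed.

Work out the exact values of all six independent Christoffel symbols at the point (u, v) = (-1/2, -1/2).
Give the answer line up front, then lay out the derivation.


Answer: Gamma_uuu = 4320/1529, Gamma_uuv = -2646/1529, Gamma_uvv = 18201/12232, Gamma_vuu = 4000/1529, Gamma_vuv = -2450/1529, Gamma_vvv = 344/1529

E = 25/36, F = -3/4, G = 113/64 at the point
E_u = 0, E_v = 0, F_u = 5/2, F_v = -2/3, G_u = -49/16, G_v = -23/16
EG - F^2 = 1529/2304;  g^inv = (2304/1529) * [[113/64, 3/4], [3/4, 25/36]]
first-kind symbols [ij,l] = (1/2)(d_i g_jl + d_j g_il - d_l g_ij): [uu,u] = E_u/2 = 0, [uu,v] = F_u - E_v/2 = 5/2, [uv,u] = E_v/2 = 0, [uv,v] = G_u/2 = -49/32, [vv,u] = F_v - G_u/2 = 83/96, [vv,v] = G_v/2 = -23/32
Gamma^u_ij = (G*[ij,u] - F*[ij,v])/(EG - F^2), Gamma^v_ij = (E*[ij,v] - F*[ij,u])/(EG - F^2)


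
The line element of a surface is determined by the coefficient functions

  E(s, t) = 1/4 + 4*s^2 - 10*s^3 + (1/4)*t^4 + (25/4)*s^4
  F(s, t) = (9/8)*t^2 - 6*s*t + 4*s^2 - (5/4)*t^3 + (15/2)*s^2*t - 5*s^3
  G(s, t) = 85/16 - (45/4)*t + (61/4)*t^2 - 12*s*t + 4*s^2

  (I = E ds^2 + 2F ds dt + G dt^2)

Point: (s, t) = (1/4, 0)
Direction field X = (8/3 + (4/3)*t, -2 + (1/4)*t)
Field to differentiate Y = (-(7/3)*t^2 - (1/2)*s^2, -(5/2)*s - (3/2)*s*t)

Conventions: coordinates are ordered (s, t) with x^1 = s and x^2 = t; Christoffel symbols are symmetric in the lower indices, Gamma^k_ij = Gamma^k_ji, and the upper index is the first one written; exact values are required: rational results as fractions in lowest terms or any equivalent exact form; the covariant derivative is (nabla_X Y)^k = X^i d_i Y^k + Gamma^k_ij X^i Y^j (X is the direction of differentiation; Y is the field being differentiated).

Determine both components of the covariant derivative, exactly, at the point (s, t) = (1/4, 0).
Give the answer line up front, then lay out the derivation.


Answer: (nabla_X Y)^s = -676672/99207, (nabla_X Y)^t = -757142/99207

E = 377/1024, F = 11/64, G = 89/16 at the point
E_s = 33/64, E_t = 0, F_s = 17/16, F_t = -33/32, G_s = 2, G_t = -57/4
EG - F^2 = 33069/16384;  g^inv = (16384/33069) * [[89/16, -11/64], [-11/64, 377/1024]]
first-kind symbols [ij,l] = (1/2)(d_i g_jl + d_j g_il - d_l g_ij): [ss,s] = E_s/2 = 33/128, [ss,t] = F_s - E_t/2 = 17/16, [st,s] = E_t/2 = 0, [st,t] = G_s/2 = 1, [tt,s] = F_t - G_s/2 = -65/32, [tt,t] = G_t/2 = -57/8
Gamma^s_ij = (G*[ij,s] - F*[ij,t])/(EG - F^2), Gamma^t_ij = (E*[ij,t] - F*[ij,s])/(EG - F^2)
Gamma_sss = 20504/33069, Gamma_sst = -2816/33069, Gamma_stt = -165056/33069, Gamma_tss = 5683/33069, Gamma_tst = 6032/33069, Gamma_ttt = -37258/33069
X = (8/3, -2), Y = (-1/32, -5/8) at the point


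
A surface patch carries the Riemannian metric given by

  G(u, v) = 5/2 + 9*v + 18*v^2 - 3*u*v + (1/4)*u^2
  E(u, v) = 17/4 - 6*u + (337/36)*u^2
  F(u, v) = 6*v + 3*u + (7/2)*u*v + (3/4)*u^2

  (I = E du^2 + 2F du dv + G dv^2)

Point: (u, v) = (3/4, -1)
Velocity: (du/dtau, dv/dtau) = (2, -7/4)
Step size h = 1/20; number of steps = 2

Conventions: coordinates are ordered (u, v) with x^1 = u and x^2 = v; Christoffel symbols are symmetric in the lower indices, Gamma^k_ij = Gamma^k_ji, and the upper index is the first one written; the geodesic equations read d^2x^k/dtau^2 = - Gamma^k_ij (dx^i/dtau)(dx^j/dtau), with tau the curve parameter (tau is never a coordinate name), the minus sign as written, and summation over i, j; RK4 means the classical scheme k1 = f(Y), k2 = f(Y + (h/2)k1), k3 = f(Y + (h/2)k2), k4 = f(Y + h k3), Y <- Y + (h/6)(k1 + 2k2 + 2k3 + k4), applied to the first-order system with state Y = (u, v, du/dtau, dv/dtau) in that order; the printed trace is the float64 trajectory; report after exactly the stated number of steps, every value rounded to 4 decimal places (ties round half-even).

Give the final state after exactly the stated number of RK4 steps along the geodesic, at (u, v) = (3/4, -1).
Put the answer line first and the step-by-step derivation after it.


Answer: u = 0.9267, v = -1.1672, du/dtau = 1.5777, dv/dtau = -1.5909

f(Y) = (du/dtau, dv/dtau, -Gamma^u_ij Y'^i Y'^j, -Gamma^v_ij Y'^i Y'^j) with the Gammas evaluated at the stage position; h = 0.050000; intermediate values shown to 6 dp
step 0: u = 0.7500, v = -1.0000, du/dtau = 2.0000, dv/dtau = -1.7500
step 1:
  k1: at (u, v) = (0.750000, -1.000000), (du/dtau, dv/dtau) = (2.000000, -1.750000); Gamma_uuu = 1.740338, Gamma_uuv = 0.293478, Gamma_uvv = 0.271739, Gamma_vuu = 0.790854, Gamma_vuv = 0.247261, Gamma_vvv = -0.936409; k1 = (2.000000, -1.750000, -5.739206, 1.435166)
  k2: at (u, v) = (0.800000, -1.043750), (du/dtau, dv/dtau) = (1.856520, -1.714121); Gamma_uuu = 1.649941, Gamma_uuv = 0.253380, Gamma_uvv = 0.240012, Gamma_vuu = 0.711915, Gamma_vuv = 0.218663, Gamma_vvv = -0.908556; k2 = (1.856520, -1.714121, -4.779341, 1.607494)
  k3: at (u, v) = (0.796413, -1.042853), (du/dtau, dv/dtau) = (1.880516, -1.709813); Gamma_uuu = 1.657741, Gamma_uuv = 0.256542, Gamma_uvv = 0.238577, Gamma_vuu = 0.716210, Gamma_vuv = 0.220293, Gamma_vvv = -0.910229; k3 = (1.880516, -1.709813, -4.910075, 1.544883)
  k4: at (u, v) = (0.844026, -1.085491), (du/dtau, dv/dtau) = (1.754496, -1.672756); Gamma_uuu = 1.574331, Gamma_uuv = 0.224615, Gamma_uvv = 0.211498, Gamma_vuu = 0.648696, Gamma_vuv = 0.197650, Gamma_vvv = -0.883276; k4 = (1.754496, -1.672756, -4.119572, 1.634797)
  Y <- Y + (h/6)(k1 + 2k2 + 2k3 + k4): u = 0.8436, v = -1.0856, du/dtau = 1.7564, dv/dtau = -1.6719
step 2:
  k1: at (u, v) = (0.843571, -1.085589), (du/dtau, dv/dtau) = (1.756353, -1.671877); Gamma_uuu = 1.575368, Gamma_uuv = 0.224989, Gamma_uvv = 0.211049, Gamma_vuu = 0.649087, Gamma_vuv = 0.197796, Gamma_vvv = -0.883424; k1 = (1.756353, -1.671877, -4.128259, 1.628656)
  k2: at (u, v) = (0.887480, -1.127385), (du/dtau, dv/dtau) = (1.653147, -1.631161); Gamma_uuu = 1.502800, Gamma_uuv = 0.200555, Gamma_uvv = 0.186557, Gamma_vuu = 0.592759, Gamma_vuv = 0.180111, Gamma_vvv = -0.858157; k2 = (1.653147, -1.631161, -3.521751, 1.634696)
  k3: at (u, v) = (0.884900, -1.126368), (du/dtau, dv/dtau) = (1.668309, -1.631010); Gamma_uuu = 1.507591, Gamma_uuv = 0.202110, Gamma_uvv = 0.186165, Gamma_vuu = 0.595332, Gamma_vuv = 0.180933, Gamma_vvv = -0.859270; k3 = (1.668309, -1.631010, -3.591355, 1.613508)
  k4: at (u, v) = (0.926987, -1.167139), (du/dtau, dv/dtau) = (1.576785, -1.591202); Gamma_uuu = 1.441300, Gamma_uuv = 0.181915, Gamma_uvv = 0.165189, Gamma_vuu = 0.546621, Gamma_vuv = 0.166303, Gamma_vvv = -0.835120; k4 = (1.576785, -1.591202, -3.088836, 1.589925)
  Y <- Y + (h/6)(k1 + 2k2 + 2k3 + k4): u = 0.9267, v = -1.1672, du/dtau = 1.5777, dv/dtau = -1.5909


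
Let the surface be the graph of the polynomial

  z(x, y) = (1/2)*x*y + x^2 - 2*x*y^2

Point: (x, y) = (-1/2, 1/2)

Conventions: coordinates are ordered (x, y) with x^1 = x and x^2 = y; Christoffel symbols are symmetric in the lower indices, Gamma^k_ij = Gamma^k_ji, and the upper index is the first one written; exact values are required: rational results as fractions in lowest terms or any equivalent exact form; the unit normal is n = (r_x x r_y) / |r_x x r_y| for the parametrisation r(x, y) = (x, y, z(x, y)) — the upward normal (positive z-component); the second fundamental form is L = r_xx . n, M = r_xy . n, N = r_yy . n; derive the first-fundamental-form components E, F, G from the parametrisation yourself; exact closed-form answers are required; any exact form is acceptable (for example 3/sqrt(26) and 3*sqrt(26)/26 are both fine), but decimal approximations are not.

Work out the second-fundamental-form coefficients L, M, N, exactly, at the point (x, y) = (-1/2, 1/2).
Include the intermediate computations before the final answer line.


z_x = -5/4, z_y = 3/4, z_xx = 2, z_xy = -3/2, z_yy = 2
E = 41/16, F = -15/16, G = 25/16; answer radicand W^2 = 25/8
unnormalised second-form numerators: l = 2, m = -3/2, n = 2; L = l/sqrt(25/8), and similarly M = m/sqrt(W^2), N = n/sqrt(W^2)

Answer: L = 4*sqrt(2)/5, M = -3*sqrt(2)/5, N = 4*sqrt(2)/5


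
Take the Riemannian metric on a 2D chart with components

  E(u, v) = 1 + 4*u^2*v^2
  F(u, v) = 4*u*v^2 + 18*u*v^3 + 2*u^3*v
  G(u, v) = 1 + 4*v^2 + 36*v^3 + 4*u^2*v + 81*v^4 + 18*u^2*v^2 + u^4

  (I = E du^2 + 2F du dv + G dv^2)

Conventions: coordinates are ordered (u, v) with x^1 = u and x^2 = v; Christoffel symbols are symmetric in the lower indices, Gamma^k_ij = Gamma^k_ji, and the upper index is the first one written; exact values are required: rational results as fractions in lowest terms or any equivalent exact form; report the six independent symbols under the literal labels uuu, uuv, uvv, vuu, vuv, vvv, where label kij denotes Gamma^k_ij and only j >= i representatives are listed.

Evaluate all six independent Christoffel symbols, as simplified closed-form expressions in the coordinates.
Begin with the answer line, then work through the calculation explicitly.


Answer: Gamma_uuu = 4*u*v^2/(u^4 + 22*u^2*v^2 + 4*u^2*v + 81*v^4 + 36*v^3 + 4*v^2 + 1), Gamma_uuv = 4*u^2*v/(u^4 + 22*u^2*v^2 + 4*u^2*v + 81*v^4 + 36*v^3 + 4*v^2 + 1), Gamma_uvv = (36*u*v^2 + 4*u*v)/(u^4 + 22*u^2*v^2 + 4*u^2*v + 81*v^4 + 36*v^3 + 4*v^2 + 1), Gamma_vuu = (2*u^2*v + 18*v^3 + 4*v^2)/(u^4 + 22*u^2*v^2 + 4*u^2*v + 81*v^4 + 36*v^3 + 4*v^2 + 1), Gamma_vuv = (2*u^3 + 18*u*v^2 + 4*u*v)/(u^4 + 22*u^2*v^2 + 4*u^2*v + 81*v^4 + 36*v^3 + 4*v^2 + 1), Gamma_vvv = (18*u^2*v + 2*u^2 + 162*v^3 + 54*v^2 + 4*v)/(u^4 + 22*u^2*v^2 + 4*u^2*v + 81*v^4 + 36*v^3 + 4*v^2 + 1)

E = 1 + 4*u^2*v^2; F = 4*u*v^2 + 18*u*v^3 + 2*u^3*v; G = 1 + 4*v^2 + 36*v^3 + 4*u^2*v + 81*v^4 + 18*u^2*v^2 + u^4
Gamma^k_ij = (1/2) g^{kl} (d_i g_jl + d_j g_il - d_l g_ij), with g^inv = (1/(EG-F^2)) [[G, -F], [-F, E]]
first partials: E_u = 8*u*v^2, E_v = 8*u^2*v, F_u = 4*v^2 + 18*v^3 + 6*u^2*v, F_v = 8*u*v + 54*u*v^2 + 2*u^3, G_u = 8*u*v + 36*u*v^2 + 4*u^3, G_v = 8*v + 108*v^2 + 4*u^2 + 324*v^3 + 36*u^2*v
D = EG - F^2 = 1 + 4*v^2 + 36*v^3 + 4*u^2*v + 81*v^4 + 22*u^2*v^2 + u^4
expanded: Gamma^u_uu = (G E_u - 2F F_u + F E_v)/(2D), Gamma^u_uv = (G E_v - F G_u)/(2D), Gamma^u_vv = (2G F_v - G G_u - F G_v)/(2D), Gamma^v_uu = (2E F_u - E E_v - F E_u)/(2D), Gamma^v_uv = (E G_u - F E_v)/(2D), Gamma^v_vv = (E G_v - 2F F_v + F G_u)/(2D); substitute and cancel common factors


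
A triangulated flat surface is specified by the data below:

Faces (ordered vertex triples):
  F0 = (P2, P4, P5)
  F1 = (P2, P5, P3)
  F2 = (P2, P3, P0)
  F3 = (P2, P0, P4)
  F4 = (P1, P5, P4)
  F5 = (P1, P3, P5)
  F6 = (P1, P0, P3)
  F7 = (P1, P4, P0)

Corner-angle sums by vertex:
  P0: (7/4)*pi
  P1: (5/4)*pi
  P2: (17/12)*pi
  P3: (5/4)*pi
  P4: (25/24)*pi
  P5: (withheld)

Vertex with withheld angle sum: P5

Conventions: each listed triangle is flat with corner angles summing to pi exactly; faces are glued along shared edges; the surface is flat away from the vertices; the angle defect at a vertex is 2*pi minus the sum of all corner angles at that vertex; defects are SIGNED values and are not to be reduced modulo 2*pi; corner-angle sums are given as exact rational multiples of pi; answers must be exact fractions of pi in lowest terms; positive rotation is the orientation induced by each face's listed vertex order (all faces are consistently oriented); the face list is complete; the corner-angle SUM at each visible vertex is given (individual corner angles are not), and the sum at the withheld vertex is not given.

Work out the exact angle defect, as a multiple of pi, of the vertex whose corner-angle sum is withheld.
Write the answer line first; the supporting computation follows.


Answer: defect(P5) = (17/24)*pi

V = 6, E = 12, F = 8; chi = V - E + F = 2
Gauss-Bonnet: total defect = 2*pi*chi = 4*pi; visible defects sum to (79/24)*pi


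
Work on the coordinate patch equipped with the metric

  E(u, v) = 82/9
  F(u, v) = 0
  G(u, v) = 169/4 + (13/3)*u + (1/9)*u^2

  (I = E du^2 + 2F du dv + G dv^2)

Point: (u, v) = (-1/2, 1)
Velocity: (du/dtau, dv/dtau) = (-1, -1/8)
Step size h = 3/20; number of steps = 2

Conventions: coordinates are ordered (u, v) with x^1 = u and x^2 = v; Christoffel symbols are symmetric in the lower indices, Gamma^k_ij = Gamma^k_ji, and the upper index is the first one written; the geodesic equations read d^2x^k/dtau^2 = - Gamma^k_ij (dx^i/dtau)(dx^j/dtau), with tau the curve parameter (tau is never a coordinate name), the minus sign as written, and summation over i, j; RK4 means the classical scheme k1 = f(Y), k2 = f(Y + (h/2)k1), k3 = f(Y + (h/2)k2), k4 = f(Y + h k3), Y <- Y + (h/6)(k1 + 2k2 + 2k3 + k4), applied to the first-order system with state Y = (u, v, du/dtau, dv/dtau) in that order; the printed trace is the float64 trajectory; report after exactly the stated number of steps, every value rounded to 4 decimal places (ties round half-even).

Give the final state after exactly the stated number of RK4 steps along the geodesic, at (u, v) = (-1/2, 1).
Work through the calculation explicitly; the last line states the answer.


f(Y) = (du/dtau, dv/dtau, -Gamma^u_ij Y'^i Y'^j, -Gamma^v_ij Y'^i Y'^j) with the Gammas evaluated at the stage position; h = 0.150000; intermediate values shown to 6 dp
step 0: u = -0.5000, v = 1.0000, du/dtau = -1.0000, dv/dtau = -0.1250
step 1:
  k1: at (u, v) = (-0.500000, 1.000000), (du/dtau, dv/dtau) = (-1.000000, -0.125000); Gamma_uuu = 0.000000, Gamma_uuv = 0.000000, Gamma_uvv = -0.231707, Gamma_vuu = 0.000000, Gamma_vuv = 0.052632, Gamma_vvv = 0.000000; k1 = (-1.000000, -0.125000, 0.003620, -0.013158)
  k2: at (u, v) = (-0.575000, 0.990625), (du/dtau, dv/dtau) = (-0.999728, -0.125987); Gamma_uuu = 0.000000, Gamma_uuv = 0.000000, Gamma_uvv = -0.230793, Gamma_vuu = 0.000000, Gamma_vuv = 0.052840, Gamma_vvv = 0.000000; k2 = (-0.999728, -0.125987, 0.003663, -0.013311)
  k3: at (u, v) = (-0.574980, 0.990551), (du/dtau, dv/dtau) = (-0.999725, -0.125998); Gamma_uuu = 0.000000, Gamma_uuv = 0.000000, Gamma_uvv = -0.230793, Gamma_vuu = 0.000000, Gamma_vuv = 0.052840, Gamma_vvv = 0.000000; k3 = (-0.999725, -0.125998, 0.003664, -0.013312)
  k4: at (u, v) = (-0.649959, 0.981100), (du/dtau, dv/dtau) = (-0.999450, -0.126997); Gamma_uuu = 0.000000, Gamma_uuv = 0.000000, Gamma_uvv = -0.229879, Gamma_vuu = 0.000000, Gamma_vuv = 0.053050, Gamma_vvv = 0.000000; k4 = (-0.999450, -0.126997, 0.003708, -0.013467)
  Y <- Y + (h/6)(k1 + 2k2 + 2k3 + k4): u = -0.6500, v = 0.9811, du/dtau = -0.9995, dv/dtau = -0.1270
step 2:
  k1: at (u, v) = (-0.649959, 0.981101), (du/dtau, dv/dtau) = (-0.999450, -0.126997); Gamma_uuu = 0.000000, Gamma_uuv = 0.000000, Gamma_uvv = -0.229879, Gamma_vuu = 0.000000, Gamma_vuv = 0.053050, Gamma_vvv = 0.000000; k1 = (-0.999450, -0.126997, 0.003708, -0.013467)
  k2: at (u, v) = (-0.724918, 0.971576), (du/dtau, dv/dtau) = (-0.999172, -0.128007); Gamma_uuu = 0.000000, Gamma_uuv = 0.000000, Gamma_uvv = -0.228964, Gamma_vuu = 0.000000, Gamma_vuv = 0.053262, Gamma_vvv = 0.000000; k2 = (-0.999172, -0.128007, 0.003752, -0.013625)
  k3: at (u, v) = (-0.724897, 0.971500), (du/dtau, dv/dtau) = (-0.999169, -0.128019); Gamma_uuu = 0.000000, Gamma_uuv = 0.000000, Gamma_uvv = -0.228965, Gamma_vuu = 0.000000, Gamma_vuv = 0.053262, Gamma_vvv = 0.000000; k3 = (-0.999169, -0.128019, 0.003752, -0.013626)
  k4: at (u, v) = (-0.799834, 0.961898), (du/dtau, dv/dtau) = (-0.998888, -0.129041); Gamma_uuu = 0.000000, Gamma_uuv = 0.000000, Gamma_uvv = -0.228051, Gamma_vuu = 0.000000, Gamma_vuv = 0.053475, Gamma_vvv = 0.000000; k4 = (-0.998888, -0.129041, 0.003797, -0.013786)
  Y <- Y + (h/6)(k1 + 2k2 + 2k3 + k4): u = -0.7998, v = 0.9619, du/dtau = -0.9989, dv/dtau = -0.1290

Answer: u = -0.7998, v = 0.9619, du/dtau = -0.9989, dv/dtau = -0.1290


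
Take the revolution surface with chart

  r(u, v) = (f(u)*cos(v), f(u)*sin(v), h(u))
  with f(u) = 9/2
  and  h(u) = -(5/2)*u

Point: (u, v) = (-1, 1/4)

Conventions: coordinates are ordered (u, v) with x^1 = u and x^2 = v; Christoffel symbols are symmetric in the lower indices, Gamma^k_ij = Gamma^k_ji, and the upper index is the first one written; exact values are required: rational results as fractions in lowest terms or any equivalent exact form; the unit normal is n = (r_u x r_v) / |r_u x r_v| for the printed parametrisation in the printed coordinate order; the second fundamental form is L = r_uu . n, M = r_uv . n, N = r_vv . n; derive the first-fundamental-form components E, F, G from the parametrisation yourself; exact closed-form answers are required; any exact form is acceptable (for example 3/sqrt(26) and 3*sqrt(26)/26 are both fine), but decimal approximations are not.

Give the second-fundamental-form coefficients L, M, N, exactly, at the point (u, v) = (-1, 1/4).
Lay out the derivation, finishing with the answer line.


f = 9/2, f' = 0, f'' = 0, h' = -5/2, h'' = 0
E = 25/4, F = 0, G = 81/4; answer radicand W^2 = 25/4
unnormalised second-form numerators: l = 0, m = 0, n = -45/4; L = l/sqrt(25/4), and similarly M = m/sqrt(W^2), N = n/sqrt(W^2)

Answer: L = 0, M = 0, N = -9/2


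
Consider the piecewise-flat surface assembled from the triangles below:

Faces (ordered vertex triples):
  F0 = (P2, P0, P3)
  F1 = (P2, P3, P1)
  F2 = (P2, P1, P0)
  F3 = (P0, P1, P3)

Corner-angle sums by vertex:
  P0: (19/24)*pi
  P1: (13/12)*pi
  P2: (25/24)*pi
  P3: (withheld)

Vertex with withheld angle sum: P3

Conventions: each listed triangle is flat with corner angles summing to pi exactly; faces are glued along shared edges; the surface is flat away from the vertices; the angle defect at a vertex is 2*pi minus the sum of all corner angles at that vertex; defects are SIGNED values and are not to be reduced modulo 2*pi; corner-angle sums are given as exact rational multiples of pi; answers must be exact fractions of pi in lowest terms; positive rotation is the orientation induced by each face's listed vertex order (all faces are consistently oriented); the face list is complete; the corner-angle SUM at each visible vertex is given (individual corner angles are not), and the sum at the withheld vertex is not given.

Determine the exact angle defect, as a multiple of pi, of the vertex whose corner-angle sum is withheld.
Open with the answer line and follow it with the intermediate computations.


Answer: defect(P3) = (11/12)*pi

V = 4, E = 6, F = 4; chi = V - E + F = 2
Gauss-Bonnet: total defect = 2*pi*chi = 4*pi; visible defects sum to (37/12)*pi


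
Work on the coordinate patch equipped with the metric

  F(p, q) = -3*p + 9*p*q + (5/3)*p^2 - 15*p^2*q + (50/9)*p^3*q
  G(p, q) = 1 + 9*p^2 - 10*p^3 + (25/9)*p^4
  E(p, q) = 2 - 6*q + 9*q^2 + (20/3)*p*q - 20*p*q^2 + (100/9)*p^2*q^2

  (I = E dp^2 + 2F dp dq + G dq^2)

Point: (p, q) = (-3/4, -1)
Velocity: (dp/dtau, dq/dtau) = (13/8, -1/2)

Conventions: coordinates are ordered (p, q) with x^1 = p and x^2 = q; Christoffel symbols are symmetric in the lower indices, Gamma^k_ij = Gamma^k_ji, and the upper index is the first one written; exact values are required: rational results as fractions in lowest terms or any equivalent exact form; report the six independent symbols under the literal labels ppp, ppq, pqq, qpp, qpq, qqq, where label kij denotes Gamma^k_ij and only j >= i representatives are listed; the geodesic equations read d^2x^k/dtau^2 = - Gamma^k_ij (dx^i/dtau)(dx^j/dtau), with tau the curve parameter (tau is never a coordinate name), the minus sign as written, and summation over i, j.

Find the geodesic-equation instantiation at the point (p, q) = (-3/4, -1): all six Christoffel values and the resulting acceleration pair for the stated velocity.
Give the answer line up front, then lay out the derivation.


Answer: Gamma_ppp = -16640/41019, Gamma_ppq = -832/1243, Gamma_pqq = 0, Gamma_qpp = -2720/13673, Gamma_qpq = -408/1243, Gamma_qqq = 0; accelerations (d^2p/dtau^2, d^2q/dtau^2) = (-676/41019, -221/27346)

E = 173/4, F = 663/32, G = 2857/256 at the point
E_p = -130/3, E_q = -143/2, F_p = -371/8, F_q = -561/32, G_p = -561/16, G_q = 0
EG - F^2 = 13673/256;  g^inv = (256/13673) * [[2857/256, -663/32], [-663/32, 173/4]]
first-kind symbols [ij,l] = (1/2)(d_i g_jl + d_j g_il - d_l g_ij): [pp,p] = E_p/2 = -65/3, [pp,q] = F_p - E_q/2 = -85/8, [pq,p] = E_q/2 = -143/4, [pq,q] = G_p/2 = -561/32, [qq,p] = F_q - G_p/2 = 0, [qq,q] = G_q/2 = 0
Gamma^p_ij = (G*[ij,p] - F*[ij,q])/(EG - F^2), Gamma^q_ij = (E*[ij,q] - F*[ij,p])/(EG - F^2)
Gamma_ppp = -16640/41019, Gamma_ppq = -832/1243, Gamma_pqq = 0, Gamma_qpp = -2720/13673, Gamma_qpq = -408/1243, Gamma_qqq = 0
d^2p/dtau^2 = -(Gamma_ppp*(13/8)^2 + 2*Gamma_ppq*(13/8)*(-1/2) + Gamma_pqq*(-1/2)^2) = -676/41019
d^2q/dtau^2 = -(Gamma_qpp*(13/8)^2 + 2*Gamma_qpq*(13/8)*(-1/2) + Gamma_qqq*(-1/2)^2) = -221/27346
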